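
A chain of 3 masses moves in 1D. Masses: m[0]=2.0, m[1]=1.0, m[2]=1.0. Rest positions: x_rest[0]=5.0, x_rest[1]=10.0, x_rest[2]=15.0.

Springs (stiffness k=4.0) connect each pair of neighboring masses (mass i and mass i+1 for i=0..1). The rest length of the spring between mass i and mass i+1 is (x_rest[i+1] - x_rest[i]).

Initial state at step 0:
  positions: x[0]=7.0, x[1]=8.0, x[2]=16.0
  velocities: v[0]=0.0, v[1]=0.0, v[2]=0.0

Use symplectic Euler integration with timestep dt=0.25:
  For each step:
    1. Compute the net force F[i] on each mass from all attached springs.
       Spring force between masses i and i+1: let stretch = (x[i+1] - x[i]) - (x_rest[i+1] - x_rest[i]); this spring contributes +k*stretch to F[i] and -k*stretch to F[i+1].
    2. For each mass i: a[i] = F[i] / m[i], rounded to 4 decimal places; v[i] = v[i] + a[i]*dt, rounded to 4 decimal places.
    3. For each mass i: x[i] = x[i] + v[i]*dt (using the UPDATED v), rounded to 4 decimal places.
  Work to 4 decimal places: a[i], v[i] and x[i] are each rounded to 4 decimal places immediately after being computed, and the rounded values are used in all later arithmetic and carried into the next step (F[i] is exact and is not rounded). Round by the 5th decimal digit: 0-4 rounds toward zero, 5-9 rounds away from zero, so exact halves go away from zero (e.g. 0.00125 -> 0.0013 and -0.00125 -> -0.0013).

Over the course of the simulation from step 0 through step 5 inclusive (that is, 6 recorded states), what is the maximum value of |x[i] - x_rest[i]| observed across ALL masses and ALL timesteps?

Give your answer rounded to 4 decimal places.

Answer: 3.3828

Derivation:
Step 0: x=[7.0000 8.0000 16.0000] v=[0.0000 0.0000 0.0000]
Step 1: x=[6.5000 9.7500 15.2500] v=[-2.0000 7.0000 -3.0000]
Step 2: x=[5.7813 12.0625 14.3750] v=[-2.8750 9.2500 -3.5000]
Step 3: x=[5.2227 13.3828 14.1719] v=[-2.2344 5.2813 -0.8125]
Step 4: x=[5.0591 12.8604 15.0215] v=[-0.6544 -2.0897 3.3984]
Step 5: x=[5.2457 10.9279 16.5808] v=[0.7463 -7.7299 6.2373]
Max displacement = 3.3828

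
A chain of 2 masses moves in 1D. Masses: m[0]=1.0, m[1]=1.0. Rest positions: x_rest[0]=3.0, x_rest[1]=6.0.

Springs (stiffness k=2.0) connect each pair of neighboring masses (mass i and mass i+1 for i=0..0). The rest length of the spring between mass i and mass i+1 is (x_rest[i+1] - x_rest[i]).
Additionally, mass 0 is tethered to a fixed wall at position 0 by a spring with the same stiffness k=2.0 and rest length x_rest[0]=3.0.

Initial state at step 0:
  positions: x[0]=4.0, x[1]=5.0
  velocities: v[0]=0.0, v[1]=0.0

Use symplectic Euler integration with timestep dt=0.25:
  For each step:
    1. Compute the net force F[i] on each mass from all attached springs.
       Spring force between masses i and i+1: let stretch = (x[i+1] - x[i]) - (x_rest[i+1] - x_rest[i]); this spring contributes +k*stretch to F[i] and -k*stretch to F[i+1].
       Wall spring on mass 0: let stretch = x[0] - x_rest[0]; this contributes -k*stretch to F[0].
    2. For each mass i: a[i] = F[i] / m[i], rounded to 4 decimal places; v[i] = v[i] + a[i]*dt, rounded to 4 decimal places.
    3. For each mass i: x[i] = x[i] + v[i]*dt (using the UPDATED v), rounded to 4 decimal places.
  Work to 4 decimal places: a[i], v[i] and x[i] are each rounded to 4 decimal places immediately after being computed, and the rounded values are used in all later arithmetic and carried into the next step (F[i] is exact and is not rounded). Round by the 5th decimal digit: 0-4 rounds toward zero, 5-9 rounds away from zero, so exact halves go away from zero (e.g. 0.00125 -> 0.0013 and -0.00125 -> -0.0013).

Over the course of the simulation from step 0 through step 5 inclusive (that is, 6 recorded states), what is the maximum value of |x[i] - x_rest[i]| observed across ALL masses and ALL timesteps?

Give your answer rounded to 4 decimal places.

Step 0: x=[4.0000 5.0000] v=[0.0000 0.0000]
Step 1: x=[3.6250 5.2500] v=[-1.5000 1.0000]
Step 2: x=[3.0000 5.6719] v=[-2.5000 1.6875]
Step 3: x=[2.3340 6.1348] v=[-2.6641 1.8516]
Step 4: x=[1.8513 6.4976] v=[-1.9307 1.4512]
Step 5: x=[1.7180 6.6546] v=[-0.5332 0.6281]
Max displacement = 1.2820

Answer: 1.2820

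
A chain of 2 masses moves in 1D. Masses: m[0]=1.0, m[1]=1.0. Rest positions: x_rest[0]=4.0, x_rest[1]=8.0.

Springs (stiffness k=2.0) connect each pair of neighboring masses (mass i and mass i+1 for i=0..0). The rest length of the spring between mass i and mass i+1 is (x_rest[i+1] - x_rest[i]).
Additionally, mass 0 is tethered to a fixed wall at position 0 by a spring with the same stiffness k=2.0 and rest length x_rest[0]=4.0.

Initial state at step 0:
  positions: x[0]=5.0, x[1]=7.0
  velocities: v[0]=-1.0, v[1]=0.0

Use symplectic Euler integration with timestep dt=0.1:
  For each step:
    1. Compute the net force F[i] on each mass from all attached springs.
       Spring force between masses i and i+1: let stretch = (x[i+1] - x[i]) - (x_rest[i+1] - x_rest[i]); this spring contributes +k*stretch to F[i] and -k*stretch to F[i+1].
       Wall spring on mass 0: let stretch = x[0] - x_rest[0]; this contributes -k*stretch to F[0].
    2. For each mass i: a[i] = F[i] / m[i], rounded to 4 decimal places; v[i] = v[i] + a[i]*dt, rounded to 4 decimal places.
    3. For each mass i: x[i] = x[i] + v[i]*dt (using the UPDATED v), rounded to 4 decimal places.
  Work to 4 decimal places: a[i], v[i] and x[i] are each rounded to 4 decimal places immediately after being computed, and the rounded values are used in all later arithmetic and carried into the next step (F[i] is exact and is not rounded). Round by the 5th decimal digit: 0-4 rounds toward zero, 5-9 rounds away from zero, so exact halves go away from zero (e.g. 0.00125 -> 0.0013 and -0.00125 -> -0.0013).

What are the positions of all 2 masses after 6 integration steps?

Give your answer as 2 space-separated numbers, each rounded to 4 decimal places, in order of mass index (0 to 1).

Step 0: x=[5.0000 7.0000] v=[-1.0000 0.0000]
Step 1: x=[4.8400 7.0400] v=[-1.6000 0.4000]
Step 2: x=[4.6272 7.1160] v=[-2.1280 0.7600]
Step 3: x=[4.3716 7.2222] v=[-2.5557 1.0622]
Step 4: x=[4.0856 7.3514] v=[-2.8599 1.2921]
Step 5: x=[3.7832 7.4953] v=[-3.0239 1.4389]
Step 6: x=[3.4794 7.6450] v=[-3.0381 1.4965]

Answer: 3.4794 7.6450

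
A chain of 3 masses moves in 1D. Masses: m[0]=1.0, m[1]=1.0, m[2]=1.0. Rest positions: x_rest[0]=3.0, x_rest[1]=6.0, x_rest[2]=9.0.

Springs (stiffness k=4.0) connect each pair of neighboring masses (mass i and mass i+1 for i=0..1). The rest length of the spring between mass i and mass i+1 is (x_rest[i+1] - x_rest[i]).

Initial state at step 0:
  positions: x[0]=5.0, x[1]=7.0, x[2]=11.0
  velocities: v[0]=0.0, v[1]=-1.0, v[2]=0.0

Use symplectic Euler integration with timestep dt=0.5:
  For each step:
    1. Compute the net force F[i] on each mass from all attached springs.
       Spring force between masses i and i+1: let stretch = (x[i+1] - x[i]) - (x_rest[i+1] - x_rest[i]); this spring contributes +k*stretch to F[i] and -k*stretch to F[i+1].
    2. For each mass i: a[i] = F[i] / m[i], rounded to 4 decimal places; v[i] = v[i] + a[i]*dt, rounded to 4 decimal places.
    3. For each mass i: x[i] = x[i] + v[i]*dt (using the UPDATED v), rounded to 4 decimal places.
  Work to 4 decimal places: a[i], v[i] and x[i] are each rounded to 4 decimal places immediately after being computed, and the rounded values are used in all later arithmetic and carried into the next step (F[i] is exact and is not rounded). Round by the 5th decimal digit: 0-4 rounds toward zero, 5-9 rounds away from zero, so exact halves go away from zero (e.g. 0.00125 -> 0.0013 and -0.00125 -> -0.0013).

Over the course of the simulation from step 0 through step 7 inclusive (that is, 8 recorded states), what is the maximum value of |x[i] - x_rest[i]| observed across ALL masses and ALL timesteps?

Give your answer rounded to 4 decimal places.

Step 0: x=[5.0000 7.0000 11.0000] v=[0.0000 -1.0000 0.0000]
Step 1: x=[4.0000 8.5000 10.0000] v=[-2.0000 3.0000 -2.0000]
Step 2: x=[4.5000 7.0000 10.5000] v=[1.0000 -3.0000 1.0000]
Step 3: x=[4.5000 6.5000 10.5000] v=[0.0000 -1.0000 0.0000]
Step 4: x=[3.5000 8.0000 9.5000] v=[-2.0000 3.0000 -2.0000]
Step 5: x=[4.0000 6.5000 10.0000] v=[1.0000 -3.0000 1.0000]
Step 6: x=[4.0000 6.0000 10.0000] v=[0.0000 -1.0000 0.0000]
Step 7: x=[3.0000 7.5000 9.0000] v=[-2.0000 3.0000 -2.0000]
Max displacement = 2.5000

Answer: 2.5000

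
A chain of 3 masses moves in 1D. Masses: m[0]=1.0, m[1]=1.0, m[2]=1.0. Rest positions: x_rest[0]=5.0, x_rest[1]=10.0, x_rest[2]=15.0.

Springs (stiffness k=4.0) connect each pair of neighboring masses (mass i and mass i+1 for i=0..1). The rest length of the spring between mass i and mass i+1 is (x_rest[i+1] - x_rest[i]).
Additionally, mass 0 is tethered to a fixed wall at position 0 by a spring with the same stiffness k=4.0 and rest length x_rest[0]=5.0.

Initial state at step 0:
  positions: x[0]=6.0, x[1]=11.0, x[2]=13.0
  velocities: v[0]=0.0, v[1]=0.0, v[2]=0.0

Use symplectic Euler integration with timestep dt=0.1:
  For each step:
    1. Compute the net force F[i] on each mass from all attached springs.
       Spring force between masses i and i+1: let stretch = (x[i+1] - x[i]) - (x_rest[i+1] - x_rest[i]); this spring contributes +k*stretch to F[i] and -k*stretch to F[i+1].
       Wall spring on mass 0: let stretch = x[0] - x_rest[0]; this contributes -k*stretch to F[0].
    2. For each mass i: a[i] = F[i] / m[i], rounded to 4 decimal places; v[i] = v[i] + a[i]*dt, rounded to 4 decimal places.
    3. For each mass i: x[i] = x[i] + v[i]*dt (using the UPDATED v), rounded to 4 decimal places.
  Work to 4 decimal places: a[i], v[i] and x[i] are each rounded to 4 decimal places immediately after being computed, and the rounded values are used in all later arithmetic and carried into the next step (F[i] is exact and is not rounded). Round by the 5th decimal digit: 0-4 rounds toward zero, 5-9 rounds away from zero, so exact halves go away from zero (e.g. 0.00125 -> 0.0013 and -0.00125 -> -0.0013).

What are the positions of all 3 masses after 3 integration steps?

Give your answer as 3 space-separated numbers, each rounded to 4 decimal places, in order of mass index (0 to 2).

Step 0: x=[6.0000 11.0000 13.0000] v=[0.0000 0.0000 0.0000]
Step 1: x=[5.9600 10.8800 13.1200] v=[-0.4000 -1.2000 1.2000]
Step 2: x=[5.8784 10.6528 13.3504] v=[-0.8160 -2.2720 2.3040]
Step 3: x=[5.7526 10.3425 13.6729] v=[-1.2576 -3.1027 3.2250]

Answer: 5.7526 10.3425 13.6729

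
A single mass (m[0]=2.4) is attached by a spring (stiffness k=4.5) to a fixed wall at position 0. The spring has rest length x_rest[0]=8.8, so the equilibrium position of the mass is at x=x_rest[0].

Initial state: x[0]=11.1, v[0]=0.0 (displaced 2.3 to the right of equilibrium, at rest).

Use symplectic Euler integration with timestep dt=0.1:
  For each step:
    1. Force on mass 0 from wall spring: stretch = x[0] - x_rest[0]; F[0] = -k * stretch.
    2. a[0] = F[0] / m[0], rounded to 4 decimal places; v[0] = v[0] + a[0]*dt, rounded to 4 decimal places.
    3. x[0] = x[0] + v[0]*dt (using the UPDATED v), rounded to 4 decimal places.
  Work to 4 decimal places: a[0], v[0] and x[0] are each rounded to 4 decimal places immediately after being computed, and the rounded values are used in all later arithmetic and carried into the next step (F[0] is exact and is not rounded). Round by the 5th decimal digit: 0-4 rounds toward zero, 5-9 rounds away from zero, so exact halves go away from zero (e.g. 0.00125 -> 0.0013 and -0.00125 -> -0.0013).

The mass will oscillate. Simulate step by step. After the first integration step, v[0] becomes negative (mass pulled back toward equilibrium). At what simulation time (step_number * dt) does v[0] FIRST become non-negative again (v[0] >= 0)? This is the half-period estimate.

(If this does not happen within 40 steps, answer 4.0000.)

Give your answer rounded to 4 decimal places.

Step 0: x=[11.1000] v=[0.0000]
Step 1: x=[11.0569] v=[-0.4313]
Step 2: x=[10.9715] v=[-0.8545]
Step 3: x=[10.8453] v=[-1.2617]
Step 4: x=[10.6808] v=[-1.6452]
Step 5: x=[10.4810] v=[-1.9979]
Step 6: x=[10.2497] v=[-2.3131]
Step 7: x=[9.9912] v=[-2.5849]
Step 8: x=[9.7104] v=[-2.8083]
Step 9: x=[9.4125] v=[-2.9790]
Step 10: x=[9.1031] v=[-3.0938]
Step 11: x=[8.7880] v=[-3.1506]
Step 12: x=[8.4732] v=[-3.1484]
Step 13: x=[8.1645] v=[-3.0871]
Step 14: x=[7.8677] v=[-2.9679]
Step 15: x=[7.5884] v=[-2.7931]
Step 16: x=[7.3318] v=[-2.5659]
Step 17: x=[7.1027] v=[-2.2906]
Step 18: x=[6.9055] v=[-1.9724]
Step 19: x=[6.7438] v=[-1.6172]
Step 20: x=[6.6206] v=[-1.2317]
Step 21: x=[6.5383] v=[-0.8231]
Step 22: x=[6.4984] v=[-0.3990]
Step 23: x=[6.5017] v=[0.0326]
First v>=0 after going negative at step 23, time=2.3000

Answer: 2.3000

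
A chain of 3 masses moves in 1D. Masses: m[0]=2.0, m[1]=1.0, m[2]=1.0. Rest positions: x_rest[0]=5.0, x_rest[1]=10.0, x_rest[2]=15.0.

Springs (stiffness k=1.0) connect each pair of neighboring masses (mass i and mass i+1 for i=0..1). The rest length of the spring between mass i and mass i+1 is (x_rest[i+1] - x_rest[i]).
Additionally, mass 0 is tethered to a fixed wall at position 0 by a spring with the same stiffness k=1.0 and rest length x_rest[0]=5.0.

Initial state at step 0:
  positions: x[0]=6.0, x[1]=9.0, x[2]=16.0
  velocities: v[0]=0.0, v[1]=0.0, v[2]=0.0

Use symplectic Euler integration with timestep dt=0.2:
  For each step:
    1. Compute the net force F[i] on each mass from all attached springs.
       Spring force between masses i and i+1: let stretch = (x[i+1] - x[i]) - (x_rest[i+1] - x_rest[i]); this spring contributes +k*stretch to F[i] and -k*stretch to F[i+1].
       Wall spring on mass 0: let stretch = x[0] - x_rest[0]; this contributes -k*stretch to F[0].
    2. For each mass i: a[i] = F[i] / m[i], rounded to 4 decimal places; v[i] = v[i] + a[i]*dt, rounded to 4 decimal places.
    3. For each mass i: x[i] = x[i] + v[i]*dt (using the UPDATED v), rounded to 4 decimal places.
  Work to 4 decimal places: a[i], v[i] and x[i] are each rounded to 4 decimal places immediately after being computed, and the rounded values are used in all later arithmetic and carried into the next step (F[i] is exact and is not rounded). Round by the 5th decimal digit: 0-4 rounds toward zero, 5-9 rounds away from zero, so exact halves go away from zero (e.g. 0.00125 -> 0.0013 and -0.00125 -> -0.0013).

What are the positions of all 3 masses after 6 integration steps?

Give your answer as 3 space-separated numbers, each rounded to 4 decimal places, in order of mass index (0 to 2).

Step 0: x=[6.0000 9.0000 16.0000] v=[0.0000 0.0000 0.0000]
Step 1: x=[5.9400 9.1600 15.9200] v=[-0.3000 0.8000 -0.4000]
Step 2: x=[5.8256 9.4616 15.7696] v=[-0.5720 1.5080 -0.7520]
Step 3: x=[5.6674 9.8701 15.5669] v=[-0.7910 2.0424 -1.0136]
Step 4: x=[5.4799 10.3383 15.3363] v=[-0.9375 2.3412 -1.1530]
Step 5: x=[5.2800 10.8121 15.1058] v=[-0.9997 2.3691 -1.1526]
Step 6: x=[5.0851 11.2364 14.9035] v=[-0.9745 2.1214 -1.0113]

Answer: 5.0851 11.2364 14.9035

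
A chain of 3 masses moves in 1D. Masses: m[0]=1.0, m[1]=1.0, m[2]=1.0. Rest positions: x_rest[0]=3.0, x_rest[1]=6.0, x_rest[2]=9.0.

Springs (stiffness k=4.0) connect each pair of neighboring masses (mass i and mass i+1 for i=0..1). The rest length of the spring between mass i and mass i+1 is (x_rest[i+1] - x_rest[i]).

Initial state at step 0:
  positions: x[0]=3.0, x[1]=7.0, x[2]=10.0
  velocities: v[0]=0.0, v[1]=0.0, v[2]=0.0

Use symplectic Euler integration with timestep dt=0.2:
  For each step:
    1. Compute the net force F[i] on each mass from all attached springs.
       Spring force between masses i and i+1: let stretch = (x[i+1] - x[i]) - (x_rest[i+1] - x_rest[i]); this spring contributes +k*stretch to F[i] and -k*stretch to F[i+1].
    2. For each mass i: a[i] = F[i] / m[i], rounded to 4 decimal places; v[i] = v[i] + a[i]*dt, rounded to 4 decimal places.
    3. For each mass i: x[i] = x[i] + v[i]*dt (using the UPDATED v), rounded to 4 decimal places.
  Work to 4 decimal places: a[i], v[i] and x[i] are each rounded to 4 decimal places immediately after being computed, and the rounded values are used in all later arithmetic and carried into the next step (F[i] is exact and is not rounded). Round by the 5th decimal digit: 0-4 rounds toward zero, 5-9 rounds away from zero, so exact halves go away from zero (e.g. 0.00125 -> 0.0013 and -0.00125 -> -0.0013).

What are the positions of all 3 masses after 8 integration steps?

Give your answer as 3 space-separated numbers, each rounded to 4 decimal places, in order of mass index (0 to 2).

Answer: 3.9856 7.0093 9.0052

Derivation:
Step 0: x=[3.0000 7.0000 10.0000] v=[0.0000 0.0000 0.0000]
Step 1: x=[3.1600 6.8400 10.0000] v=[0.8000 -0.8000 0.0000]
Step 2: x=[3.4288 6.5968 9.9744] v=[1.3440 -1.2160 -0.1280]
Step 3: x=[3.7245 6.3871 9.8884] v=[1.4784 -1.0483 -0.4301]
Step 4: x=[3.9662 6.3116 9.7222] v=[1.2085 -0.3773 -0.8311]
Step 5: x=[4.1032 6.4066 9.4903] v=[0.6848 0.4749 -1.1596]
Step 6: x=[4.1287 6.6264 9.2450] v=[0.1275 1.0991 -1.2266]
Step 7: x=[4.0738 6.8656 9.0607] v=[-0.2743 1.1958 -0.9215]
Step 8: x=[3.9856 7.0093 9.0052] v=[-0.4409 0.7184 -0.2776]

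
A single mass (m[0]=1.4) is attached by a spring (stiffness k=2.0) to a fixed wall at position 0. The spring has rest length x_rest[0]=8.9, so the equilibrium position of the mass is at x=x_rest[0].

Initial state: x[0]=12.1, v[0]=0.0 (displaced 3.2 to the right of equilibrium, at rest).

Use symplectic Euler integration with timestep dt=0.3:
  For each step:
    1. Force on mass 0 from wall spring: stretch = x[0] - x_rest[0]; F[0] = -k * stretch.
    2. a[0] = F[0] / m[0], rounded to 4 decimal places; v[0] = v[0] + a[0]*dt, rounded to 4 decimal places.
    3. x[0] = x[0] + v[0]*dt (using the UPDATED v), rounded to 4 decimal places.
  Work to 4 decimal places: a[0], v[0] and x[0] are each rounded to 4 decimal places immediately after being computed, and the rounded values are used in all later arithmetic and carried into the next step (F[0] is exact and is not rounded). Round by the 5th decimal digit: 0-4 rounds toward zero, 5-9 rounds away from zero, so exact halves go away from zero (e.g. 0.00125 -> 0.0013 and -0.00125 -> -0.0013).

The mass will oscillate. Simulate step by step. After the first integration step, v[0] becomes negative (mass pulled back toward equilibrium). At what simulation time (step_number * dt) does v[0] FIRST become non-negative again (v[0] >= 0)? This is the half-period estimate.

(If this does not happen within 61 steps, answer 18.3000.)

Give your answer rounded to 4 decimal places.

Answer: 2.7000

Derivation:
Step 0: x=[12.1000] v=[0.0000]
Step 1: x=[11.6886] v=[-1.3714]
Step 2: x=[10.9187] v=[-2.5665]
Step 3: x=[9.8892] v=[-3.4317]
Step 4: x=[8.7325] v=[-3.8556]
Step 5: x=[7.5974] v=[-3.7838]
Step 6: x=[6.6298] v=[-3.2255]
Step 7: x=[5.9540] v=[-2.2526]
Step 8: x=[5.6570] v=[-0.9900]
Step 9: x=[5.7770] v=[0.3999]
First v>=0 after going negative at step 9, time=2.7000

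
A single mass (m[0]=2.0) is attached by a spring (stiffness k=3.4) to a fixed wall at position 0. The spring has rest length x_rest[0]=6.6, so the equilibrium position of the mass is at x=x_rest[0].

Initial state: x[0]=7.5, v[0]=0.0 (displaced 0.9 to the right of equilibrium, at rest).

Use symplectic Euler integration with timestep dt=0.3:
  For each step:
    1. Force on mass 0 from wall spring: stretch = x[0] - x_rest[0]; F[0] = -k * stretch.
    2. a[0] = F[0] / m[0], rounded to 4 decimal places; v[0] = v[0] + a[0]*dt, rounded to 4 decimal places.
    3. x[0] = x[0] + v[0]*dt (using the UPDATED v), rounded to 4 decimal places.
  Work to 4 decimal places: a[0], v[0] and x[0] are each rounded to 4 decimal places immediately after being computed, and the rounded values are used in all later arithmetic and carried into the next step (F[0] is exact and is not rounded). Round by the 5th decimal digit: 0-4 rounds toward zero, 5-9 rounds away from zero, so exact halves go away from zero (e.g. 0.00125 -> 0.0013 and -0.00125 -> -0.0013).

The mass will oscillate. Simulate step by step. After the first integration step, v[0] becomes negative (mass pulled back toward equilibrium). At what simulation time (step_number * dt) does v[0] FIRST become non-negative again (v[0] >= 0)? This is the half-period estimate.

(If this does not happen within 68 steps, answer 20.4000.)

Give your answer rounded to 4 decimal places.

Answer: 2.4000

Derivation:
Step 0: x=[7.5000] v=[0.0000]
Step 1: x=[7.3623] v=[-0.4590]
Step 2: x=[7.1080] v=[-0.8478]
Step 3: x=[6.7759] v=[-1.1069]
Step 4: x=[6.4169] v=[-1.1966]
Step 5: x=[6.0859] v=[-1.1032]
Step 6: x=[5.8336] v=[-0.8410]
Step 7: x=[5.6986] v=[-0.4501]
Step 8: x=[5.7015] v=[0.0096]
First v>=0 after going negative at step 8, time=2.4000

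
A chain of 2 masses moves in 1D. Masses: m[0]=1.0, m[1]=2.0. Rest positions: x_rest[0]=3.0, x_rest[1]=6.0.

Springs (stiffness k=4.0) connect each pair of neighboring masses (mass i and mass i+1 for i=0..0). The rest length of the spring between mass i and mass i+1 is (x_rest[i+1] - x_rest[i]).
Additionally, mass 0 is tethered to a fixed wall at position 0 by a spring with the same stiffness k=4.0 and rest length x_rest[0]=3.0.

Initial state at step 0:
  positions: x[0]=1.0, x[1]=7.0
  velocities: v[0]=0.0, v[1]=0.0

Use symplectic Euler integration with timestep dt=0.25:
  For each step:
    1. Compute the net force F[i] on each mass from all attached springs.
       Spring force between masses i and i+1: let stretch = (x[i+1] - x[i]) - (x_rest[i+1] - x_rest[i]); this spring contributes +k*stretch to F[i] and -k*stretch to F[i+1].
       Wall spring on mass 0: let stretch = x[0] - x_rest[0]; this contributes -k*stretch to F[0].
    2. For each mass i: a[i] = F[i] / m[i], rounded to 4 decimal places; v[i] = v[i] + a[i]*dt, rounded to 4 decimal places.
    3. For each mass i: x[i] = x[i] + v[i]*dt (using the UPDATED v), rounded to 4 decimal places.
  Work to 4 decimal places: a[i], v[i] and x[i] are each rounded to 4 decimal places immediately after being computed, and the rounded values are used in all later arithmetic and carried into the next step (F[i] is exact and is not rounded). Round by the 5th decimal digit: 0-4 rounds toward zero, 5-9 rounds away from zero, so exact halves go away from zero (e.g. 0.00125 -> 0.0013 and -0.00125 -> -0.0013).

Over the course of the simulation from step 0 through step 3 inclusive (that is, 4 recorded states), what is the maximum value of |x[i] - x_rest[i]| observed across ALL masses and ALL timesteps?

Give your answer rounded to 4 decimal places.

Step 0: x=[1.0000 7.0000] v=[0.0000 0.0000]
Step 1: x=[2.2500 6.6250] v=[5.0000 -1.5000]
Step 2: x=[4.0313 6.0781] v=[7.1250 -2.1875]
Step 3: x=[5.3164 5.6504] v=[5.1405 -1.7109]
Max displacement = 2.3164

Answer: 2.3164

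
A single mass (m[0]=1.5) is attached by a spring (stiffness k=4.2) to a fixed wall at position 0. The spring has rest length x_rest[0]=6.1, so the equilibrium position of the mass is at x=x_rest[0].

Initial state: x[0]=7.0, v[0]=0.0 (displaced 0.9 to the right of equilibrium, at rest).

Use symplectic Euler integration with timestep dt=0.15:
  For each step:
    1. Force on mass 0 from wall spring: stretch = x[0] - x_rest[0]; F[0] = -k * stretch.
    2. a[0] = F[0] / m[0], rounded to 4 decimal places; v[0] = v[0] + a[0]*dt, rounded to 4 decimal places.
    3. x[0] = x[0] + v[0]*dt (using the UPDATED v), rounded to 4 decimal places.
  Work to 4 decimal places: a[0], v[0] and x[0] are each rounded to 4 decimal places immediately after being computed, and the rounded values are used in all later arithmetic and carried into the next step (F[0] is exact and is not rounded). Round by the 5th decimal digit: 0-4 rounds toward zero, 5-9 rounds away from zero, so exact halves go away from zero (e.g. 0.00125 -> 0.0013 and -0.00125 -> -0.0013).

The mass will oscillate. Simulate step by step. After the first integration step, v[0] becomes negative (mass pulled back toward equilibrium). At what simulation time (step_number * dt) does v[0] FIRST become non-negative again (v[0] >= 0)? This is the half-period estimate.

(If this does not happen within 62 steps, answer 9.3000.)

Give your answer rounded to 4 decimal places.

Step 0: x=[7.0000] v=[0.0000]
Step 1: x=[6.9433] v=[-0.3780]
Step 2: x=[6.8335] v=[-0.7322]
Step 3: x=[6.6775] v=[-1.0403]
Step 4: x=[6.4851] v=[-1.2829]
Step 5: x=[6.2684] v=[-1.4446]
Step 6: x=[6.0411] v=[-1.5153]
Step 7: x=[5.8175] v=[-1.4906]
Step 8: x=[5.6117] v=[-1.3720]
Step 9: x=[5.4367] v=[-1.1669]
Step 10: x=[5.3035] v=[-0.8883]
Step 11: x=[5.2204] v=[-0.5538]
Step 12: x=[5.1927] v=[-0.1844]
Step 13: x=[5.2222] v=[0.1967]
First v>=0 after going negative at step 13, time=1.9500

Answer: 1.9500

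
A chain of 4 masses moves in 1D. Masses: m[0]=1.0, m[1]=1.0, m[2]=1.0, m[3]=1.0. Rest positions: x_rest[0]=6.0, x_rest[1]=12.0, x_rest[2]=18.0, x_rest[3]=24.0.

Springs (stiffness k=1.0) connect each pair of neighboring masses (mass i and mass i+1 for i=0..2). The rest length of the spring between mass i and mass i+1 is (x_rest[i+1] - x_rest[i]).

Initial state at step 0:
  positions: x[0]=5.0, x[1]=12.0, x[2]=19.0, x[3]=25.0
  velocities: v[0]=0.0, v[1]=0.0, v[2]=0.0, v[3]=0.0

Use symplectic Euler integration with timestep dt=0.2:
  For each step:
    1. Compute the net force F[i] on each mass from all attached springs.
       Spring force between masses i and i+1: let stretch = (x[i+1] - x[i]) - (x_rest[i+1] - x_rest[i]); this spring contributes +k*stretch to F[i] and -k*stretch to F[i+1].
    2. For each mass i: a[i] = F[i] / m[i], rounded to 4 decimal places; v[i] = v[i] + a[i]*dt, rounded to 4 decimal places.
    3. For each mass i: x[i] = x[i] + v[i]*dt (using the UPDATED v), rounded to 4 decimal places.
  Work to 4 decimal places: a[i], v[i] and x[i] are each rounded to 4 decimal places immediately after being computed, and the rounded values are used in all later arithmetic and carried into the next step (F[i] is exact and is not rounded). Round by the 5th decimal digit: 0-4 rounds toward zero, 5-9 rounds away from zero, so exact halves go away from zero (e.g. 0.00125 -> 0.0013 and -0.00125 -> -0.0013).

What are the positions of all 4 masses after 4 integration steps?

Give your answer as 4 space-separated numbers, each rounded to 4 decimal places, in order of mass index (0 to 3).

Answer: 5.3765 12.0005 18.6458 24.9773

Derivation:
Step 0: x=[5.0000 12.0000 19.0000 25.0000] v=[0.0000 0.0000 0.0000 0.0000]
Step 1: x=[5.0400 12.0000 18.9600 25.0000] v=[0.2000 0.0000 -0.2000 0.0000]
Step 2: x=[5.1184 12.0000 18.8832 24.9984] v=[0.3920 0.0000 -0.3840 -0.0080]
Step 3: x=[5.2321 12.0001 18.7757 24.9922] v=[0.5683 0.0003 -0.5376 -0.0310]
Step 4: x=[5.3765 12.0005 18.6458 24.9773] v=[0.7219 0.0018 -0.6494 -0.0743]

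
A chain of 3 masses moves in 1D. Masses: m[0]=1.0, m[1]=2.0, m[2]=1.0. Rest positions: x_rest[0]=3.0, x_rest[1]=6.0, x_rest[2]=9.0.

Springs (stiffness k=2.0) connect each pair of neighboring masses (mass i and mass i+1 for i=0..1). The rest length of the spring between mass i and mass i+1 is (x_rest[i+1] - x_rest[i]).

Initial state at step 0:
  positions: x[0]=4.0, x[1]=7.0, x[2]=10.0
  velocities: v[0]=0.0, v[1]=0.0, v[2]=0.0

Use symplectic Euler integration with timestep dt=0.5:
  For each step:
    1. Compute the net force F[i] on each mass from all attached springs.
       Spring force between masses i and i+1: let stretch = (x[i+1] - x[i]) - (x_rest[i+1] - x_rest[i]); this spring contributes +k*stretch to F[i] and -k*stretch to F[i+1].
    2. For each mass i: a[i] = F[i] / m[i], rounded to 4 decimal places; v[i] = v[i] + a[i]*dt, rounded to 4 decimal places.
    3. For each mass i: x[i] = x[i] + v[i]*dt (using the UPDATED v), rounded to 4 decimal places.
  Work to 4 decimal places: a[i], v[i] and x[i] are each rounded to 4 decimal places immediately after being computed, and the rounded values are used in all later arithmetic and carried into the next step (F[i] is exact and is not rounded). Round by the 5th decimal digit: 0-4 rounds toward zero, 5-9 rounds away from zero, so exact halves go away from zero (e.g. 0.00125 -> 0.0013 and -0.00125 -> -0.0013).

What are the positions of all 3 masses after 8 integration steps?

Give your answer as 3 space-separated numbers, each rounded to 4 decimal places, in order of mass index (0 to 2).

Step 0: x=[4.0000 7.0000 10.0000] v=[0.0000 0.0000 0.0000]
Step 1: x=[4.0000 7.0000 10.0000] v=[0.0000 0.0000 0.0000]
Step 2: x=[4.0000 7.0000 10.0000] v=[0.0000 0.0000 0.0000]
Step 3: x=[4.0000 7.0000 10.0000] v=[0.0000 0.0000 0.0000]
Step 4: x=[4.0000 7.0000 10.0000] v=[0.0000 0.0000 0.0000]
Step 5: x=[4.0000 7.0000 10.0000] v=[0.0000 0.0000 0.0000]
Step 6: x=[4.0000 7.0000 10.0000] v=[0.0000 0.0000 0.0000]
Step 7: x=[4.0000 7.0000 10.0000] v=[0.0000 0.0000 0.0000]
Step 8: x=[4.0000 7.0000 10.0000] v=[0.0000 0.0000 0.0000]

Answer: 4.0000 7.0000 10.0000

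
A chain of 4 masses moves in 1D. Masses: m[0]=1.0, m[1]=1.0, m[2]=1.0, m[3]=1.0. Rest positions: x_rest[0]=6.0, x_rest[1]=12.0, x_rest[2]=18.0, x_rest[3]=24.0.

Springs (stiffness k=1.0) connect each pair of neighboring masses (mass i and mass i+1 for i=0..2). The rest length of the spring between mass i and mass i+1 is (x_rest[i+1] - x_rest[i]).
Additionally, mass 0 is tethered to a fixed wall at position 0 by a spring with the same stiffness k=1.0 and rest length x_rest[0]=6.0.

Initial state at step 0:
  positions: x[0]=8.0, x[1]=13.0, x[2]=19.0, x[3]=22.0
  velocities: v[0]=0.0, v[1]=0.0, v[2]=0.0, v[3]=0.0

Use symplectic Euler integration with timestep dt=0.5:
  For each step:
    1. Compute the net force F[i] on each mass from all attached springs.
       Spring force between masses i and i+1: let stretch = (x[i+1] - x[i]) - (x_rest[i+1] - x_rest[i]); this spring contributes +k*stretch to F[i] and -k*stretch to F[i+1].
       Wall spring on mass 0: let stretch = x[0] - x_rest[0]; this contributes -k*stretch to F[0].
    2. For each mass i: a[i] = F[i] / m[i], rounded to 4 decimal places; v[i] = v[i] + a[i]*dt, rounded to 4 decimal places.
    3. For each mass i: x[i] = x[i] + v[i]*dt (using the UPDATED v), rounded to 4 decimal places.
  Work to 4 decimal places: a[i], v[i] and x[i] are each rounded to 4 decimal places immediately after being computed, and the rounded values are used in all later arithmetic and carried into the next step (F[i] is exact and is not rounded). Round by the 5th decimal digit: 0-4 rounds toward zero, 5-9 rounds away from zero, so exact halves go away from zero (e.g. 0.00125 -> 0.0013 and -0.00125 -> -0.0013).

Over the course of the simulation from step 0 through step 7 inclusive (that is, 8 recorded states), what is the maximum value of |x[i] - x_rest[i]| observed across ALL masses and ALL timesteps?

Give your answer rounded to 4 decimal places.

Answer: 2.5580

Derivation:
Step 0: x=[8.0000 13.0000 19.0000 22.0000] v=[0.0000 0.0000 0.0000 0.0000]
Step 1: x=[7.2500 13.2500 18.2500 22.7500] v=[-1.5000 0.5000 -1.5000 1.5000]
Step 2: x=[6.1875 13.2500 17.3750 23.8750] v=[-2.1250 0.0000 -1.7500 2.2500]
Step 3: x=[5.3438 12.5156 17.0938 24.8750] v=[-1.6875 -1.4688 -0.5625 2.0000]
Step 4: x=[4.9571 11.1328 17.6133 25.4297] v=[-0.7735 -2.7656 1.0390 1.1094]
Step 5: x=[4.8750 9.8262 18.4668 25.5303] v=[-0.1642 -2.6132 1.7070 0.2012]
Step 6: x=[4.8120 9.4420 18.9261 25.3650] v=[-0.1261 -0.7685 0.9185 -0.3306]
Step 7: x=[4.7035 10.2713 18.6241 25.0900] v=[-0.2171 1.6586 -0.6041 -0.5501]
Max displacement = 2.5580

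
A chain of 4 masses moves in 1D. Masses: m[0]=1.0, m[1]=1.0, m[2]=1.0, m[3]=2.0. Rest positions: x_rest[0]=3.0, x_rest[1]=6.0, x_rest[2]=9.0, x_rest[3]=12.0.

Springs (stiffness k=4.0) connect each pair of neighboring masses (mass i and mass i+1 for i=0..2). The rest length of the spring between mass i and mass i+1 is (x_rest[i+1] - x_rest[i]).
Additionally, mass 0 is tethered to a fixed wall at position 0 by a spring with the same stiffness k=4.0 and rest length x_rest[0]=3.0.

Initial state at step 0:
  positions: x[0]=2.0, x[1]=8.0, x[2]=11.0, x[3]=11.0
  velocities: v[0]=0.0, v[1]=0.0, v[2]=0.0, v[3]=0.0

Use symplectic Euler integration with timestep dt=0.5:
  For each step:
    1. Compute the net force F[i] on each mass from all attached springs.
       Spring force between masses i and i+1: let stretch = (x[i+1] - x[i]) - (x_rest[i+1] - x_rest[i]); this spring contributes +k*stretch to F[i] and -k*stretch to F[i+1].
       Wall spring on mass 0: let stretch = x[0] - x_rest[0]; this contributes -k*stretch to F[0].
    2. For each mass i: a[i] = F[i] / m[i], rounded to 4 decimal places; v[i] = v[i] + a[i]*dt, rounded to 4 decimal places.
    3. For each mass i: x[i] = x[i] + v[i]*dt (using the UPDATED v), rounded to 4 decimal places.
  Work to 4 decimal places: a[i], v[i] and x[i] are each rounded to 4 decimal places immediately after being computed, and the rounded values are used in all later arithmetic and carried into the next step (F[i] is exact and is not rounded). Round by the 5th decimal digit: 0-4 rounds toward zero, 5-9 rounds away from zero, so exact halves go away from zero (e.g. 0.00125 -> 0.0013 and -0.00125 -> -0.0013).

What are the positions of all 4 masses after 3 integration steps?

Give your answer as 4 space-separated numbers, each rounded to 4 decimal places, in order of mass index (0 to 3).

Step 0: x=[2.0000 8.0000 11.0000 11.0000] v=[0.0000 0.0000 0.0000 0.0000]
Step 1: x=[6.0000 5.0000 8.0000 12.5000] v=[8.0000 -6.0000 -6.0000 3.0000]
Step 2: x=[3.0000 6.0000 6.5000 13.2500] v=[-6.0000 2.0000 -3.0000 1.5000]
Step 3: x=[0.0000 4.5000 11.2500 12.1250] v=[-6.0000 -3.0000 9.5000 -2.2500]

Answer: 0.0000 4.5000 11.2500 12.1250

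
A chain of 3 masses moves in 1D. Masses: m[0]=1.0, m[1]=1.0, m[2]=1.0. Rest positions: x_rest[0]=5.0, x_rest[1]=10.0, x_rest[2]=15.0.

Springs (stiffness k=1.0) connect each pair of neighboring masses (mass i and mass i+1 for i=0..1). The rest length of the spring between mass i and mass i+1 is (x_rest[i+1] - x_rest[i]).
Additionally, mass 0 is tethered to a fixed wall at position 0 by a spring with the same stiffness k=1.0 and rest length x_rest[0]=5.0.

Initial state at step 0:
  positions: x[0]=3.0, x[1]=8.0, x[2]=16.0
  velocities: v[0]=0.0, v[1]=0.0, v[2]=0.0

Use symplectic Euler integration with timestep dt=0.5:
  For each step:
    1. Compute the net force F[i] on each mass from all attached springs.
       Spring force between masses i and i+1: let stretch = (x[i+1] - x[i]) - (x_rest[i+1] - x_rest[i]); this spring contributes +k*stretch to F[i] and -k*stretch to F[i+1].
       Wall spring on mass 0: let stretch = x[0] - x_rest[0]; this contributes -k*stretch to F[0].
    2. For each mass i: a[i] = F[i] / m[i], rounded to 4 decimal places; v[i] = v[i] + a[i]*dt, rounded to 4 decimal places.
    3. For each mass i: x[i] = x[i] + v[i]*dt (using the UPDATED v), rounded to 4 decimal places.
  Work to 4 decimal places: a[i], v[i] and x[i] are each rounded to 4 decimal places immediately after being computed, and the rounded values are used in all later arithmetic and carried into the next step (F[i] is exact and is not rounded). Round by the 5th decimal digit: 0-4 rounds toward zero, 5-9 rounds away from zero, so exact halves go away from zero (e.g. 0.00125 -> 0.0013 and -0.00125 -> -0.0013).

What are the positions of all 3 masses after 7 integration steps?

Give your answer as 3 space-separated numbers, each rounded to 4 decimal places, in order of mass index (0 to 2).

Step 0: x=[3.0000 8.0000 16.0000] v=[0.0000 0.0000 0.0000]
Step 1: x=[3.5000 8.7500 15.2500] v=[1.0000 1.5000 -1.5000]
Step 2: x=[4.4375 9.8125 14.1250] v=[1.8750 2.1250 -2.2500]
Step 3: x=[5.6094 10.6094 13.1719] v=[2.3438 1.5938 -1.9063]
Step 4: x=[6.6290 10.7970 12.8281] v=[2.0391 0.3751 -0.6876]
Step 5: x=[7.0333 10.4503 13.2266] v=[0.8086 -0.6934 0.7969]
Step 6: x=[6.5335 9.9434 14.1810] v=[-0.9996 -1.0138 1.9088]
Step 7: x=[5.2528 9.6434 15.3260] v=[-2.5614 -0.6000 2.2900]

Answer: 5.2528 9.6434 15.3260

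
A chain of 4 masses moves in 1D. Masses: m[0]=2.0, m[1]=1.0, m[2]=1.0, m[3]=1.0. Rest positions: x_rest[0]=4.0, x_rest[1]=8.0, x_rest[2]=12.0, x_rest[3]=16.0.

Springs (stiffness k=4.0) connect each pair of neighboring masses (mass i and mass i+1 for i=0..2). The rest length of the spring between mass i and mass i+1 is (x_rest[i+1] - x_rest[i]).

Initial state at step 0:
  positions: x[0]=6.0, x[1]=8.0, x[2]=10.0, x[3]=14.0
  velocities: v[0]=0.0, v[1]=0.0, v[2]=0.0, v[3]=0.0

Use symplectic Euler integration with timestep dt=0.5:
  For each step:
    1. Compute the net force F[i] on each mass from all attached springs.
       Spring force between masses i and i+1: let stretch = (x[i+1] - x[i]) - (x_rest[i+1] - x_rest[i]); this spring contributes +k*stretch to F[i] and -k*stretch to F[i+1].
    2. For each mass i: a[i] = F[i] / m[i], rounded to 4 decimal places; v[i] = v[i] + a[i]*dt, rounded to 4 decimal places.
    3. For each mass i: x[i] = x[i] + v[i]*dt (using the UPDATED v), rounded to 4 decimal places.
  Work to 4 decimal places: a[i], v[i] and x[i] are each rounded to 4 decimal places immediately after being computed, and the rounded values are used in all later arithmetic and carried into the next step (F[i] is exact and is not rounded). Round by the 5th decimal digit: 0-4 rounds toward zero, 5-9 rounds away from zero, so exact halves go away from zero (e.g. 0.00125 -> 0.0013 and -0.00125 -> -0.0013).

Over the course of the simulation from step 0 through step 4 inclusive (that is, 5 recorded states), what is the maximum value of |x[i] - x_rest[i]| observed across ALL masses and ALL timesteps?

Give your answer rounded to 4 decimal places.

Answer: 3.0000

Derivation:
Step 0: x=[6.0000 8.0000 10.0000 14.0000] v=[0.0000 0.0000 0.0000 0.0000]
Step 1: x=[5.0000 8.0000 12.0000 14.0000] v=[-2.0000 0.0000 4.0000 0.0000]
Step 2: x=[3.5000 9.0000 12.0000 16.0000] v=[-3.0000 2.0000 0.0000 4.0000]
Step 3: x=[2.7500 7.5000 13.0000 18.0000] v=[-1.5000 -3.0000 2.0000 4.0000]
Step 4: x=[2.3750 6.7500 13.5000 19.0000] v=[-0.7500 -1.5000 1.0000 2.0000]
Max displacement = 3.0000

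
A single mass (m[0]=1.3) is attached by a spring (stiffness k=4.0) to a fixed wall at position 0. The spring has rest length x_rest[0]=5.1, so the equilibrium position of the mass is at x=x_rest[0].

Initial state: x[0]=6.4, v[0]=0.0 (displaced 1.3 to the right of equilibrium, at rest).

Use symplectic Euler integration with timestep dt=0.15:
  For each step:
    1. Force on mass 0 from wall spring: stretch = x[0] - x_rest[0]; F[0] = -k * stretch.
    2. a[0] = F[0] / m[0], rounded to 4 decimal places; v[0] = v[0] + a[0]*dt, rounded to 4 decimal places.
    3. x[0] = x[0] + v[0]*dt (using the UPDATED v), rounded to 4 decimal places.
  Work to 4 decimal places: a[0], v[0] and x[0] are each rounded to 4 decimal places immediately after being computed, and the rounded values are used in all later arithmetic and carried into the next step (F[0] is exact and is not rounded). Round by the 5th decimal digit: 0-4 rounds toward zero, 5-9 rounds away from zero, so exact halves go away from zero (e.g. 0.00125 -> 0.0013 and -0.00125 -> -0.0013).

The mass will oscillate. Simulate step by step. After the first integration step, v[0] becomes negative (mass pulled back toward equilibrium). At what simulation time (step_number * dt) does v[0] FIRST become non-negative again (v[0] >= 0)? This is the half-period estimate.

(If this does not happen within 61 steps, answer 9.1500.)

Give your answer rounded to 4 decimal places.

Answer: 1.8000

Derivation:
Step 0: x=[6.4000] v=[0.0000]
Step 1: x=[6.3100] v=[-0.6000]
Step 2: x=[6.1362] v=[-1.1585]
Step 3: x=[5.8907] v=[-1.6367]
Step 4: x=[5.5905] v=[-2.0016]
Step 5: x=[5.2563] v=[-2.2280]
Step 6: x=[4.9113] v=[-2.3001]
Step 7: x=[4.5794] v=[-2.2130]
Step 8: x=[4.2835] v=[-1.9727]
Step 9: x=[4.0441] v=[-1.5959]
Step 10: x=[3.8778] v=[-1.1086]
Step 11: x=[3.7961] v=[-0.5445]
Step 12: x=[3.8047] v=[0.0573]
First v>=0 after going negative at step 12, time=1.8000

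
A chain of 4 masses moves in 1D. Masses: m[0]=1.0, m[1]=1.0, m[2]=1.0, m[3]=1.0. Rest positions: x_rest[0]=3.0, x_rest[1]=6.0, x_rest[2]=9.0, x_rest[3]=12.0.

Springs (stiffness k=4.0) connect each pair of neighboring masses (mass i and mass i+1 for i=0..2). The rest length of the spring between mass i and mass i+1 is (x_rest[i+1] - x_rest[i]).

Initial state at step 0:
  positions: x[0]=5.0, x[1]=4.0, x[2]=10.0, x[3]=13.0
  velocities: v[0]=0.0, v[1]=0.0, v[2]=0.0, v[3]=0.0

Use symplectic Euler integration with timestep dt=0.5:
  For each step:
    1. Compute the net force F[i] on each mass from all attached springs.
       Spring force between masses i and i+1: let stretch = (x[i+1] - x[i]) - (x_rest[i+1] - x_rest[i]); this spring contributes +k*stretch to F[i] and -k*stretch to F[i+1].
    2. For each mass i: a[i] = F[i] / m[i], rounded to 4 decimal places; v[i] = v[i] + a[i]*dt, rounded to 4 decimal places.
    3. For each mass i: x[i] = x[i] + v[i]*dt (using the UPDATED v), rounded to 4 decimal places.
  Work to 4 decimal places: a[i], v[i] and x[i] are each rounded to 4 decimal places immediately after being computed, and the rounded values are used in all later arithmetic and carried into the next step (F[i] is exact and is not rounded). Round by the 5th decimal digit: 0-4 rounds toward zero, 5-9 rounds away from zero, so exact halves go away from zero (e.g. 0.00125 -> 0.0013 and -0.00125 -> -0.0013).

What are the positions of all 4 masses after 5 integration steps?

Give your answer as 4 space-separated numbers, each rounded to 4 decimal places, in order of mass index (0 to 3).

Step 0: x=[5.0000 4.0000 10.0000 13.0000] v=[0.0000 0.0000 0.0000 0.0000]
Step 1: x=[1.0000 11.0000 7.0000 13.0000] v=[-8.0000 14.0000 -6.0000 0.0000]
Step 2: x=[4.0000 4.0000 14.0000 10.0000] v=[6.0000 -14.0000 14.0000 -6.0000]
Step 3: x=[4.0000 7.0000 7.0000 14.0000] v=[0.0000 6.0000 -14.0000 8.0000]
Step 4: x=[4.0000 7.0000 7.0000 14.0000] v=[0.0000 0.0000 0.0000 0.0000]
Step 5: x=[4.0000 4.0000 14.0000 10.0000] v=[0.0000 -6.0000 14.0000 -8.0000]

Answer: 4.0000 4.0000 14.0000 10.0000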